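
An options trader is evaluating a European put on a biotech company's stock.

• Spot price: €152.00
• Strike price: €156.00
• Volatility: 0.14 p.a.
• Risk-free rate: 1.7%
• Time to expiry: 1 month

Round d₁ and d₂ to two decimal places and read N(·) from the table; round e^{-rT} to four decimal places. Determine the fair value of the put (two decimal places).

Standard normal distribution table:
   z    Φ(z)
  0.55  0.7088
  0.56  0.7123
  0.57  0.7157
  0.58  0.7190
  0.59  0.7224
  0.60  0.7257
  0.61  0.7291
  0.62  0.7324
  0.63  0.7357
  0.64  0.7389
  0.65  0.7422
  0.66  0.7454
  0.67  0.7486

T = 0.08333;  σ√T = 0.0404
d₁ = [ln(152/156) + (0.017 + 0.14²/2)·0.08333] / 0.0404 = [-0.0260 + 0.0022] / 0.0404 = -0.5875 ≈ -0.59
d₂ = d₁ − σ√T = -0.5875 − 0.0404 = -0.6279 ≈ -0.63
exp(−rT) = exp(−0.017·0.08333) = 0.9986
N(−d₂) = N(0.63) = 0.7357;  N(−d₁) = N(0.59) = 0.7224
P = 156·0.9986·0.7357 − 152·0.7224 = 114.6085 − 109.8048 = 4.8037

€4.80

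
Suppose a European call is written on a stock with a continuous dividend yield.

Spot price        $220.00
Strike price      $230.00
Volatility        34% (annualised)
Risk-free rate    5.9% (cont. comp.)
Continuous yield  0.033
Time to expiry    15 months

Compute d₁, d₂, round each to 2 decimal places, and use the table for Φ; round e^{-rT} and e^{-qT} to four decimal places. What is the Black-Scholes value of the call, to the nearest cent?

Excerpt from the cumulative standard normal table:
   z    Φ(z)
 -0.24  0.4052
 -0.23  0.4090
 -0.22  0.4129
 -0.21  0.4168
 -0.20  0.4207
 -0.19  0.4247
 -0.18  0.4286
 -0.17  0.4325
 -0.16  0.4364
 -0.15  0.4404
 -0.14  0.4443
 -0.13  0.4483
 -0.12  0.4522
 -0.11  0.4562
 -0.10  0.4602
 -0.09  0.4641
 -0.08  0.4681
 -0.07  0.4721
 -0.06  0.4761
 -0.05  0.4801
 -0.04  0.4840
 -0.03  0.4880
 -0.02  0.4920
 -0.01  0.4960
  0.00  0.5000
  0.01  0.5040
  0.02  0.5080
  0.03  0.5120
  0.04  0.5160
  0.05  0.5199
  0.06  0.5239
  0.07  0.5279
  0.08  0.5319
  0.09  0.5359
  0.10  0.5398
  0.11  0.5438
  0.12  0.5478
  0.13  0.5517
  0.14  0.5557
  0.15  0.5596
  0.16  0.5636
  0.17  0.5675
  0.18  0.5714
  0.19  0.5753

T = 1.25;  σ√T = 0.3801
ln(S/K) + (r − q + σ²/2)T = ln(220/230) + (0.059 − 0.033 + 0.34²/2)·1.25 = -0.0445 + 0.1048 = 0.0603
d₁ = 0.0603 / 0.3801 = 0.1586 → 0.16
d₂ = d₁ − σ√T = 0.1586 − 0.3801 = -0.2215 → -0.22
exp(−qT) = exp(−0.033·1.25) = 0.9596;  exp(−rT) = exp(−0.059·1.25) = 0.9289
N(d₁) = N(0.16) = 0.5636;  N(d₂) = N(-0.22) = 0.4129
C = 220·0.9596·0.5636 − 230·0.9289·0.4129 = 118.9827 − 88.2148 = 30.7679

$30.77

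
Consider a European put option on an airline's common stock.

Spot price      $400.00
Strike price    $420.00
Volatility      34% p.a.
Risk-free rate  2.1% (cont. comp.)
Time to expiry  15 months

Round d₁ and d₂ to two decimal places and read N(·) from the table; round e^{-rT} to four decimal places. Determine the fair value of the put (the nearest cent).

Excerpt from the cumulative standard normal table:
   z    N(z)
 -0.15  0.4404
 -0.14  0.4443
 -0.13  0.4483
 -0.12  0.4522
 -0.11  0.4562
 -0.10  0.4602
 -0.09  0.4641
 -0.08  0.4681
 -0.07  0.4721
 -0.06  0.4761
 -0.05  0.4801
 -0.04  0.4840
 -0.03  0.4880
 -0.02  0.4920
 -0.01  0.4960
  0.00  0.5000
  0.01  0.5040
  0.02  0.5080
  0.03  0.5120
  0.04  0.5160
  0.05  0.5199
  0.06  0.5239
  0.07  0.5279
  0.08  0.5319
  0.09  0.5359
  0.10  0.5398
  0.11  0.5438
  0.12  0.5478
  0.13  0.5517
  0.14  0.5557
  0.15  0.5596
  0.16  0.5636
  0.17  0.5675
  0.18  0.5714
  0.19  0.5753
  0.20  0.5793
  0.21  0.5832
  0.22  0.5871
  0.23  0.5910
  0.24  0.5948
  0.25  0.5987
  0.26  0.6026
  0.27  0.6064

$65.62

σ√T = 0.34 × 1.1180 = 0.3801
d₁ = [ln(400/420) + (0.021 + 0.34²/2)·1.25] / 0.3801 = [-0.0488 + 0.0985] / 0.3801 = 0.1308 ⇒ 0.13
d₂ = d₁ − σ√T = 0.1308 − 0.3801 = -0.2494 ⇒ -0.25
e^(−rT) = e^(−0.021·1.25) = 0.9741
P = 420·0.9741·N(0.25) − 400·N(-0.13) = 420·0.9741·0.5987 − 400·0.4483 = 244.9413 − 179.3200 = 65.6213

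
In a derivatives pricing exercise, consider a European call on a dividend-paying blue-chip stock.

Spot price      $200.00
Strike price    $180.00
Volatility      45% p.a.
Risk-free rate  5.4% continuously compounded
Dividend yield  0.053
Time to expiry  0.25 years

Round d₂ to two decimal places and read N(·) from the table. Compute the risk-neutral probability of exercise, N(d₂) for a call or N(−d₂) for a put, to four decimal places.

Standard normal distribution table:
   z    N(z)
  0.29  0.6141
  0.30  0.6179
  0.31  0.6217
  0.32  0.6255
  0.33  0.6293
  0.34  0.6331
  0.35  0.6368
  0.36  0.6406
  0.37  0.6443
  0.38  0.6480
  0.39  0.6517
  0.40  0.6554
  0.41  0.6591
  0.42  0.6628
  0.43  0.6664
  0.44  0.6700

0.6406

T = 0.25;  σ√T = 0.2250
d₁ = [ln(200/180) + (0.054 − 0.053 + ½·0.45²)·0.25] / (σ√T) = (0.1054 + 0.0256) / 0.2250 = 0.5819 ≈ 0.58
d₂ = 0.5819 − 0.2250 = 0.3569 ≈ 0.36
Risk-neutral Pr[S_T > K] = N(d₂) = N(0.36) = 0.6406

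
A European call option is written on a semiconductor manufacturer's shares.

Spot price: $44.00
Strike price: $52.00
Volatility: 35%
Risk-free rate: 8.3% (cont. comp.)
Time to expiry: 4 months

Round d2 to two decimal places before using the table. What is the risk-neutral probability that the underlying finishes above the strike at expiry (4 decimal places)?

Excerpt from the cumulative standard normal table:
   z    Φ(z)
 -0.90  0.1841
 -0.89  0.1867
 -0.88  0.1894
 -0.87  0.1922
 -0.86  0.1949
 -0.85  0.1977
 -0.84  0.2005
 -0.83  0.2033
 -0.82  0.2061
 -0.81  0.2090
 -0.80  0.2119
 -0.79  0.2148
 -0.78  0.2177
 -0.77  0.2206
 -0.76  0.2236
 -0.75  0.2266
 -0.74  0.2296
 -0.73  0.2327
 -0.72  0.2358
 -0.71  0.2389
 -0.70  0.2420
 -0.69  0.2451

T = 0.3333;  σ√T = 0.2021
d₁ = [ln(44/52) + (0.083 + 0.35²/2)·0.3333] / 0.2021 = [-0.1671 + 0.0481] / 0.2021 = -0.5888 which rounds to -0.59
d₂ = d₁ − σ√T = -0.5888 − 0.2021 = -0.7908 which rounds to -0.79
Risk-neutral Pr[S_T > K] = N(d₂) = N(-0.79) = 0.2148

0.2148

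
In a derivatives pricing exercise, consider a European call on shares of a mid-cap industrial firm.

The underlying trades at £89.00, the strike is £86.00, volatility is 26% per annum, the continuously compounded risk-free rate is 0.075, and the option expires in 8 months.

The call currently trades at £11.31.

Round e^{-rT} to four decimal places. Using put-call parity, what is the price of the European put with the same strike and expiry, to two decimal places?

£4.11

exp(−rT) = exp(−0.075·0.6667) = 0.9512
Put-call parity: C − P = S − K·e^(−rT) = 89 − 86·0.9512 = 89 − 81.8032 = 7.1968
P = C − (C − P) = 11.31 − (7.1968) = 4.1132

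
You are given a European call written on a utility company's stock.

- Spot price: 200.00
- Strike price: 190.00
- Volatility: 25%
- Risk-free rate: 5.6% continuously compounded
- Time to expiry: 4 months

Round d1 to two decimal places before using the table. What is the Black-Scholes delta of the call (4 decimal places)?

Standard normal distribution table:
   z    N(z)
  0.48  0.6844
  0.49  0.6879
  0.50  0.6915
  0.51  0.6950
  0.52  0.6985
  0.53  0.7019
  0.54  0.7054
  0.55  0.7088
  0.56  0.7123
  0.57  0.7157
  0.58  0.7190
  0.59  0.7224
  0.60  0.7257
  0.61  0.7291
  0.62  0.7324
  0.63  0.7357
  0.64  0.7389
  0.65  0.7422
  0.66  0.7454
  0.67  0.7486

0.7123

σ√T = 0.25·√0.3333 = 0.1443
d₁ = [ln(200/190) + (0.056 + 0.25²/2)·0.3333] / 0.1443 = [0.0513 + 0.0291] / 0.1443 = 0.5569 ≈ 0.56
N(d₁) = N(0.56) = 0.7123
Δ_call = N(d₁) = 0.7123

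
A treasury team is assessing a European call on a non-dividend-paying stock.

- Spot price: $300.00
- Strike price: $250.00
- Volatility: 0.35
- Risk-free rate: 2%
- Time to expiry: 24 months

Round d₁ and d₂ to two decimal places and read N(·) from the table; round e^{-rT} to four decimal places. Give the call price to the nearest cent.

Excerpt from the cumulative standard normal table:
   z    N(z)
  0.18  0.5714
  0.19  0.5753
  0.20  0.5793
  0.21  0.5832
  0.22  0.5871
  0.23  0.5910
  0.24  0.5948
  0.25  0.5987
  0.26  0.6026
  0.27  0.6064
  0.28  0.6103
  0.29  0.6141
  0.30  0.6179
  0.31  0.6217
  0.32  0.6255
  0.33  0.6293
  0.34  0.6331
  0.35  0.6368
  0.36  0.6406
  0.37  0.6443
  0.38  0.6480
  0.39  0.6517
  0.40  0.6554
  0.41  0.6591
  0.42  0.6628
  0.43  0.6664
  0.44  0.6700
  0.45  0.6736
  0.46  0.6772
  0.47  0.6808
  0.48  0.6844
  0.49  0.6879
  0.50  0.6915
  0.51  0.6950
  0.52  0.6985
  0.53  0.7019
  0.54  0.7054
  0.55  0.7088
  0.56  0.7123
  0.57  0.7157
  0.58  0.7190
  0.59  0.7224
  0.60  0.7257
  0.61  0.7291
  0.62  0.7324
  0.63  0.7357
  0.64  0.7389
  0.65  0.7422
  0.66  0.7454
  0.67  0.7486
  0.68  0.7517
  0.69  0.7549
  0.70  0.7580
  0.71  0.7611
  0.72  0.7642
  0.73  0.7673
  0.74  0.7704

T = 2;  σ√T = 0.4950
d₁ = [ln(300/250) + (0.02 + 0.35²/2)·2] / 0.4950 = [0.1823 + 0.1625] / 0.4950 = 0.6966 ⇒ 0.70
d₂ = d₁ − σ√T = 0.6966 − 0.4950 = 0.2017 ⇒ 0.20
e^(−rT) = e^(−0.02·2) = 0.9608
N(d₁) = N(0.70) = 0.7580;  N(d₂) = N(0.20) = 0.5793
C = 300·0.7580 − 250·0.9608·0.5793 = 227.4000 − 139.1479 = 88.2521

$88.25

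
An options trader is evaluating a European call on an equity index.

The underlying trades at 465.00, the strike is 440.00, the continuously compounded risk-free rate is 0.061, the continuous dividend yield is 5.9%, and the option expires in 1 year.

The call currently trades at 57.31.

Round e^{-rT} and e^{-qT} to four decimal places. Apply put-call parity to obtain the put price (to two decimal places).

32.91

exp(−qT) = exp(−0.059·1) = 0.9427;  exp(−rT) = exp(−0.061·1) = 0.9408
Put-call parity: C − P = S·e^(−qT) − K·e^(−rT) = 465·0.9427 − 440·0.9408 = 438.3555 − 413.9520 = 24.4035
P = C − (C − P) = 57.31 − (24.4035) = 32.9065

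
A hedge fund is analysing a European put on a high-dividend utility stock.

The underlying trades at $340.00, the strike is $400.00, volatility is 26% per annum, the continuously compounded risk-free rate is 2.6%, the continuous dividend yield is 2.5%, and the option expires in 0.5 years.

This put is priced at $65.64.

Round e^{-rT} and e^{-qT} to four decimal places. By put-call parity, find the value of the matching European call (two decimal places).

e^(−qT) = e^(−0.025·0.5) = 0.9876;  e^(−rT) = e^(−0.026·0.5) = 0.9871
Put-call parity: C − P = S·e^(−qT) − K·e^(−rT) = 340·0.9876 − 400·0.9871 = 335.7840 − 394.8400 = -59.0560
C = P + (C − P) = 65.64 + (-59.0560) = 6.5840

$6.58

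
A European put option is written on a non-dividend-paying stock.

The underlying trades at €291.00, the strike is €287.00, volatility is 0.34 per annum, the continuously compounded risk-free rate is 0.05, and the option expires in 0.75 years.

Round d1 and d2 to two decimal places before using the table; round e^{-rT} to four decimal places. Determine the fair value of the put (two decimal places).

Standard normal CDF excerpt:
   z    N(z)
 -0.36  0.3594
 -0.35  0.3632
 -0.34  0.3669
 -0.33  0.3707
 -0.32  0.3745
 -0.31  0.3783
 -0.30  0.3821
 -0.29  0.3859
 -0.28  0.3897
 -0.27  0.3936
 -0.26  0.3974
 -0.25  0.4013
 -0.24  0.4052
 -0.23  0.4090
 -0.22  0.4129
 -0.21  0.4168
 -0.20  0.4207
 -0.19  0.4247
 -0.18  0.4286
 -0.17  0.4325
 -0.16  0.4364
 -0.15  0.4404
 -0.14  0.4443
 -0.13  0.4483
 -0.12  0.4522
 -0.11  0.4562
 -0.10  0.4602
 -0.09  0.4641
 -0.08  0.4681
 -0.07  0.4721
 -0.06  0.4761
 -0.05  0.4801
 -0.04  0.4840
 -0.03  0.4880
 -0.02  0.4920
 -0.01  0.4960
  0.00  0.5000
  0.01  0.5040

€25.92

σ√T = 0.34·√0.75 = 0.2944
d₁ = [ln(291/287) + (0.05 + 0.34²/2)·0.75] / 0.2944 = [0.0138 + 0.0809] / 0.2944 = 0.3216 which rounds to 0.32
d₂ = d₁ − σ√T = 0.3216 − 0.2944 = 0.0271 which rounds to 0.03
e^(−rT) = e^(−0.05·0.75) = 0.9632
N(−d₂) = N(-0.03) = 0.4880;  N(−d₁) = N(-0.32) = 0.3745
P = 287·0.9632·0.4880 − 291·0.3745 = 134.9019 − 108.9795 = 25.9224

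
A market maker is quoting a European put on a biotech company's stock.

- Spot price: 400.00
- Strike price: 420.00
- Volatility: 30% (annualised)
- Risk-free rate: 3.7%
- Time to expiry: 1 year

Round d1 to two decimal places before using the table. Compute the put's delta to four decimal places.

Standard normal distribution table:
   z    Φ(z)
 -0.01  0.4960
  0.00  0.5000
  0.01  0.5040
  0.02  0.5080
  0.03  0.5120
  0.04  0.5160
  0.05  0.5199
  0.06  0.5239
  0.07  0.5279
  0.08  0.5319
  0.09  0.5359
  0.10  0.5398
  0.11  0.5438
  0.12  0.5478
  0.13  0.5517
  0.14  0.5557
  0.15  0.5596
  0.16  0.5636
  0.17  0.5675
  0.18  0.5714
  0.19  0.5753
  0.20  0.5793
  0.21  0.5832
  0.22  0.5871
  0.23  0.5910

-0.4562

T = 1;  σ√T = 0.3000
ln(S/K) + (r + σ²/2)T = ln(400/420) + (0.037 + 0.3²/2)·1 = -0.0488 + 0.0820 = 0.0332
d₁ = 0.0332 / 0.3000 = 0.1107 ≈ 0.11
N(d₁) = N(0.11) = 0.5438
Δ_put = N(d₁) − 1 = 0.5438 − 1 = -0.4562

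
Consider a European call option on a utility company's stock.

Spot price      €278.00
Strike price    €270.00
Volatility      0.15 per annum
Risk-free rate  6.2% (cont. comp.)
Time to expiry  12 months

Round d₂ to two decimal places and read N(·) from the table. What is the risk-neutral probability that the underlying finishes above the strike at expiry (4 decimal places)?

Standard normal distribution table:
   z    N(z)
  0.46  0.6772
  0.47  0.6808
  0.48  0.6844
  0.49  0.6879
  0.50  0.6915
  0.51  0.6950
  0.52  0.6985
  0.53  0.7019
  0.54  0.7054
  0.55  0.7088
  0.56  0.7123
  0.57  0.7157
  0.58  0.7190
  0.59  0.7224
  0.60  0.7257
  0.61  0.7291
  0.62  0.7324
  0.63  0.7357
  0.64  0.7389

T = 1;  σ√T = 0.1500
d₁ = [ln(278/270) + (0.062 + 0.15²/2)·1] / 0.1500 = [0.0292 + 0.0732] / 0.1500 = 0.6830 ⇒ 0.68
d₂ = d₁ − σ√T = 0.6830 − 0.1500 = 0.5330 ⇒ 0.53
Pr(exercise) under Q = N(d₂) = 0.7019

0.7019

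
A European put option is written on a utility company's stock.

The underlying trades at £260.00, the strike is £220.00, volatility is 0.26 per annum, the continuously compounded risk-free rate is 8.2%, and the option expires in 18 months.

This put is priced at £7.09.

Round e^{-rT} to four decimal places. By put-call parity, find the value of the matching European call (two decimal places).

exp(−rT) = exp(−0.082·1.5) = 0.8843
Put-call parity: C − P = S − K·e^(−rT) = 260 − 220·0.8843 = 260 − 194.5460 = 65.4540
C = P + (C − P) = 7.09 + (65.4540) = 72.5440

£72.54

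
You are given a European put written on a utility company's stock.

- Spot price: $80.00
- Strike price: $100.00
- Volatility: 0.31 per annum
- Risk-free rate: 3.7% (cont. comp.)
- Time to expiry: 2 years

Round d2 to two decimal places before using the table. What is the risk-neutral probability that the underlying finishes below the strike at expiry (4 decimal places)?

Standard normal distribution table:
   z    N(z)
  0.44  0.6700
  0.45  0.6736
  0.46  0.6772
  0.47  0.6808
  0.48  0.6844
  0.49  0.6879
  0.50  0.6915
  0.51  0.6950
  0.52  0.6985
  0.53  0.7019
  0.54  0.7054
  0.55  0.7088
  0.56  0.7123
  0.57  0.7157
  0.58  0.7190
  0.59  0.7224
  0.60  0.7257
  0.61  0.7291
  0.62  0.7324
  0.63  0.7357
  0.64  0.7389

σ√T = 0.31·√2 = 0.4384
d₁ = [ln(80/100) + (0.037 + 0.31²/2)·2] / 0.4384 = [-0.2231 + 0.1701] / 0.4384 = -0.1210 → -0.12
d₂ = d₁ − σ√T = -0.1210 − 0.4384 = -0.5594 → -0.56
Pr(exercise) under Q = N(−d₂) = N(0.56) = 0.7123

0.7123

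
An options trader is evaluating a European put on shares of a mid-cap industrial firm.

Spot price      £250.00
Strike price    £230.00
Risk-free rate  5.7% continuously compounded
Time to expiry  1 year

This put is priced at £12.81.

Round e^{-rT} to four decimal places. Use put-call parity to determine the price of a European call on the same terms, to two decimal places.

£45.55

exp(−rT) = exp(−0.057·1) = 0.9446
Put-call parity: C − P = S − K·e^(−rT) = 250 − 230·0.9446 = 250 − 217.2580 = 32.7420
C = P + (C − P) = 12.81 + (32.7420) = 45.5520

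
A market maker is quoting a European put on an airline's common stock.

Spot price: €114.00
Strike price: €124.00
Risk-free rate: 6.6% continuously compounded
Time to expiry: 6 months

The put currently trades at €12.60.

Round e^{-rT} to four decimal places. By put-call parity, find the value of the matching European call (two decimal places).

€6.63

exp(−rT) = exp(−0.066·0.5) = 0.9675
Put-call parity: C − P = S − K·e^(−rT) = 114 − 124·0.9675 = 114 − 119.9700 = -5.9700
C = P + (C − P) = 12.60 + (-5.9700) = 6.6300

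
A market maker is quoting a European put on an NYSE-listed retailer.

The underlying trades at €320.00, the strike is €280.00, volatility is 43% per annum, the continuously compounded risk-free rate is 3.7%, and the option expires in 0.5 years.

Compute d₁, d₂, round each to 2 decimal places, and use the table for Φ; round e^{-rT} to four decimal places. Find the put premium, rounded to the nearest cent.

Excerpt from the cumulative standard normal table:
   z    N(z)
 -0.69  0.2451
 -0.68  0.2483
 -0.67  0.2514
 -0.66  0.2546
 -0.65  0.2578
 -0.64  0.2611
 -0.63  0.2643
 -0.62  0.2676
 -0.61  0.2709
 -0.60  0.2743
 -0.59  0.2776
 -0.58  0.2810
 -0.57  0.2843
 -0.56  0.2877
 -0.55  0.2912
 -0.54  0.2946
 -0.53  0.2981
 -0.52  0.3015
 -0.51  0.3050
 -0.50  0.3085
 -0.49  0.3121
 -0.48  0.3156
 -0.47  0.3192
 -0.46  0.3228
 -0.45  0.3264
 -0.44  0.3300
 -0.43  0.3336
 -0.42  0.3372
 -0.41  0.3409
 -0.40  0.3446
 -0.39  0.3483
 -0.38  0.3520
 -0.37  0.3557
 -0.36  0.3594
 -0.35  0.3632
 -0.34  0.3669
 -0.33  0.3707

σ√T = 0.43 × 0.7071 = 0.3041
d₁ = [ln(320/280) + (0.037 + ½·0.43²)·0.5] / (σ√T) = (0.1335 + 0.0647) / 0.3041 = 0.6520 → 0.65
d₂ = 0.6520 − 0.3041 = 0.3480 → 0.35
e^(−rT) = e^(−0.037·0.5) = 0.9817
N(−d₂) = N(-0.35) = 0.3632;  N(−d₁) = N(-0.65) = 0.2578
P = 280·0.9817·0.3632 − 320·0.2578 = 99.8350 − 82.4960 = 17.3390

€17.34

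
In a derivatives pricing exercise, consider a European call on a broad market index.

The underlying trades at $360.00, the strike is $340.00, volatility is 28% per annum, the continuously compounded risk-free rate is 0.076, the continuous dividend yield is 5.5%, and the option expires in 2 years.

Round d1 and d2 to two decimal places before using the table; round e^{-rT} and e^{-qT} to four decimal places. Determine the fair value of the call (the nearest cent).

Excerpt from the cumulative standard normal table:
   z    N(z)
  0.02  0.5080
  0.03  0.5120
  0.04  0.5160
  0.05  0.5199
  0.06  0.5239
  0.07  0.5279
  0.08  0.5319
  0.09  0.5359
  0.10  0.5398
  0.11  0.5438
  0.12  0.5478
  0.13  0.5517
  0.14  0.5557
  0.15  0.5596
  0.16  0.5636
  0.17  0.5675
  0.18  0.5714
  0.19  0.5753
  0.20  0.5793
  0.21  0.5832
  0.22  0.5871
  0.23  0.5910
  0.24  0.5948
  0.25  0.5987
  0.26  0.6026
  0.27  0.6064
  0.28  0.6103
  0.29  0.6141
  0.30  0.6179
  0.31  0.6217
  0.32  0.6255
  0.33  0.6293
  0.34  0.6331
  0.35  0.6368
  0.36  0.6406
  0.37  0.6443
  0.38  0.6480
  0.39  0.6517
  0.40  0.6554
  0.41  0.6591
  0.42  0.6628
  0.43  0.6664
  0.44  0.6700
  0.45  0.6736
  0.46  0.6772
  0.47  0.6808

$65.39

σ√T = 0.28·√2 = 0.3960
d₁ = [ln(360/340) + (0.076 − 0.055 + 0.28²/2)·2] / 0.3960 = [0.0572 + 0.1204] / 0.3960 = 0.4484 → 0.45
d₂ = d₁ − σ√T = 0.4484 − 0.3960 = 0.0524 → 0.05
exp(−qT) = exp(−0.055·2) = 0.8958;  exp(−rT) = exp(−0.076·2) = 0.8590
C = 360·0.8958·N(0.45) − 340·0.8590·N(0.05) = 360·0.8958·0.6736 − 340·0.8590·0.5199 = 217.2279 − 151.8420 = 65.3859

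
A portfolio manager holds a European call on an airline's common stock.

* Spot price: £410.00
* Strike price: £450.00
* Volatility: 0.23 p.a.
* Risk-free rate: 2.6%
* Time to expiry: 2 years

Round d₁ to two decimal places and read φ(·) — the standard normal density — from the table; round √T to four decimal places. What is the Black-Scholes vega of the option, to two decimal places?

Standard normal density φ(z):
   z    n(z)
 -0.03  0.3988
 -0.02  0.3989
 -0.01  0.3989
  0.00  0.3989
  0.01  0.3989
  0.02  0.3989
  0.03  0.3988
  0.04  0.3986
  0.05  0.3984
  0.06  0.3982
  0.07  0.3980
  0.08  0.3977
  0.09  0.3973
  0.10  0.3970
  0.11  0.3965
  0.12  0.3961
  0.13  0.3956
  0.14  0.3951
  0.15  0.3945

231.12

T = 2;  σ√T = 0.3253
ln(S/K) + (r + σ²/2)T = ln(410/450) + (0.026 + 0.23²/2)·2 = -0.0931 + 0.1049 = 0.0118
d₁ = 0.0118 / 0.3253 = 0.0363 ≈ 0.04
√T = √2 = 1.4142
φ(d₁) = φ(0.04) = 0.3986
vega = S·φ(d₁)·√T = 410·0.3986·1.4142 = 231.1170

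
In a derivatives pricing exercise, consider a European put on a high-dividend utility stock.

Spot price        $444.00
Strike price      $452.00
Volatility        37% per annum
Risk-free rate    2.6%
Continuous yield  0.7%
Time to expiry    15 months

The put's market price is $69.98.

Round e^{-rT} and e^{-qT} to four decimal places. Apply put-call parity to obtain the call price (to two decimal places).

e^(−qT) = e^(−0.007·1.25) = 0.9913;  e^(−rT) = e^(−0.026·1.25) = 0.9680
Put-call parity: C − P = S·e^(−qT) − K·e^(−rT) = 444·0.9913 − 452·0.9680 = 440.1372 − 437.5360 = 2.6012
C = P + (C − P) = 69.98 + (2.6012) = 72.5812

$72.58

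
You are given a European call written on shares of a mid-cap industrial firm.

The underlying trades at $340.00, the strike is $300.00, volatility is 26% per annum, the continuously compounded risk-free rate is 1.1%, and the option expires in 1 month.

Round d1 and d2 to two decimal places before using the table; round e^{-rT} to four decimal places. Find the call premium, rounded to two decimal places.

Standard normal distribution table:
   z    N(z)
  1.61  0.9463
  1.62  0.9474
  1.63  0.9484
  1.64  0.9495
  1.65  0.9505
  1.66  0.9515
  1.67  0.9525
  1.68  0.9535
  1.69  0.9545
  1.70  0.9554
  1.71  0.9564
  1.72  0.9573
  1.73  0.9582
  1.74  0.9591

σ√T = 0.26·√0.08333 = 0.0751
ln(S/K) + (r + σ²/2)T = ln(340/300) + (0.011 + 0.26²/2)·0.08333 = 0.1252 + 0.0037 = 0.1289
d₁ = 0.1289 / 0.0751 = 1.7173 → 1.72
d₂ = d₁ − σ√T = 1.7173 − 0.0751 = 1.6423 → 1.64
exp(−rT) = exp(−0.011·0.08333) = 0.9991
N(d₁) = N(1.72) = 0.9573;  N(d₂) = N(1.64) = 0.9495
C = 340·0.9573 − 300·0.9991·0.9495 = 325.4820 − 284.5936 = 40.8884

$40.89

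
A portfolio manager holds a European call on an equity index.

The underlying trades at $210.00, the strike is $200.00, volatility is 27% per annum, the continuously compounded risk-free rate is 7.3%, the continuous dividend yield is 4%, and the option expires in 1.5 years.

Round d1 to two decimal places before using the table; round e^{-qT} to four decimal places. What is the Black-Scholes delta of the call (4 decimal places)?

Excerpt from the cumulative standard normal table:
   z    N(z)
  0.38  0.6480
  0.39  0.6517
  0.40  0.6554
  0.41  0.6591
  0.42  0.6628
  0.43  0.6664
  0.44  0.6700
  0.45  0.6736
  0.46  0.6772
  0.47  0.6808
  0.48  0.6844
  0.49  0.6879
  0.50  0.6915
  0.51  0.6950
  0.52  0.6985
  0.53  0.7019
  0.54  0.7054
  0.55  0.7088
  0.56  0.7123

0.6378

σ√T = 0.27·√1.5 = 0.3307
ln(S/K) + (r − q + σ²/2)T = ln(210/200) + (0.073 − 0.04 + 0.27²/2)·1.5 = 0.0488 + 0.1042 = 0.1530
d₁ = 0.1530 / 0.3307 = 0.4626 ⇒ 0.46
N(d₁) = N(0.46) = 0.6772
Δ_call = e^(−qT)·N(d₁) = 0.9418·0.6772 = 0.6378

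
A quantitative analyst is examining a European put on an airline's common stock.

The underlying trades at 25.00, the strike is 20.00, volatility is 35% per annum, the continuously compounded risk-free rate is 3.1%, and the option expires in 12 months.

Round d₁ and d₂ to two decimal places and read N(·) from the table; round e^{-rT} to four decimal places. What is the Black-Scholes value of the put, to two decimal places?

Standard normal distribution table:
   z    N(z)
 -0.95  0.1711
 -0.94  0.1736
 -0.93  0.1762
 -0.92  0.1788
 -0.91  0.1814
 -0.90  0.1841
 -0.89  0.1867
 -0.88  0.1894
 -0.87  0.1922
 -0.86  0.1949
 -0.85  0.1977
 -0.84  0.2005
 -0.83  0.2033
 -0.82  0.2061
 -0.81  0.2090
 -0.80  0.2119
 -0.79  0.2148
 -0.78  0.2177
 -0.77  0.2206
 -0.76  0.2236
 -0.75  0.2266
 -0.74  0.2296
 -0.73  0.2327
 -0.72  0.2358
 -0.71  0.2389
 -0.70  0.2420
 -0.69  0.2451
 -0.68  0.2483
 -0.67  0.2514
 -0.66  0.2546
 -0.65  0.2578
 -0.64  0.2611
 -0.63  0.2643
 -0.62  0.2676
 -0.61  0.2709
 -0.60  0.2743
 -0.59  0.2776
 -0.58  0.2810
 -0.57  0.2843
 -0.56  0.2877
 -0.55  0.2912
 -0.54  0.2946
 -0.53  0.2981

T = 1;  σ√T = 0.3500
d₁ = [ln(25/20) + (0.031 + 0.35²/2)·1] / 0.3500 = [0.2231 + 0.0922] / 0.3500 = 0.9011 → 0.90
d₂ = d₁ − σ√T = 0.9011 − 0.3500 = 0.5511 → 0.55
e^(−rT) = e^(−0.031·1) = 0.9695
N(−d₂) = N(-0.55) = 0.2912;  N(−d₁) = N(-0.90) = 0.1841
P = 20·0.9695·0.2912 − 25·0.1841 = 5.6464 − 4.6025 = 1.0439

1.04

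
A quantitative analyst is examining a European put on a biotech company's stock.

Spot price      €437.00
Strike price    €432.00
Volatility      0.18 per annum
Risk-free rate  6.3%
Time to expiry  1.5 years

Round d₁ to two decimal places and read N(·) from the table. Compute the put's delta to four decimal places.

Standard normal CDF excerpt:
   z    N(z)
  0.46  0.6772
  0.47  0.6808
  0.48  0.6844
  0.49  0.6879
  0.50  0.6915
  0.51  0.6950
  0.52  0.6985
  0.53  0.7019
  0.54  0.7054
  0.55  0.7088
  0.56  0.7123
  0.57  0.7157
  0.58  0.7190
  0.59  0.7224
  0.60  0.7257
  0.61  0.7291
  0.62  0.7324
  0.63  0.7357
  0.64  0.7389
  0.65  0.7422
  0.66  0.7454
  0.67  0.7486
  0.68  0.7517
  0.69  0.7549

σ√T = 0.18 × 1.2247 = 0.2205
ln(S/K) + (r + σ²/2)T = ln(437/432) + (0.063 + 0.18²/2)·1.5 = 0.0115 + 0.1188 = 0.1303
d₁ = 0.1303 / 0.2205 = 0.5911 which rounds to 0.59
N(d₁) = N(0.59) = 0.7224
Δ_put = N(d₁) − 1 = 0.7224 − 1 = -0.2776

-0.2776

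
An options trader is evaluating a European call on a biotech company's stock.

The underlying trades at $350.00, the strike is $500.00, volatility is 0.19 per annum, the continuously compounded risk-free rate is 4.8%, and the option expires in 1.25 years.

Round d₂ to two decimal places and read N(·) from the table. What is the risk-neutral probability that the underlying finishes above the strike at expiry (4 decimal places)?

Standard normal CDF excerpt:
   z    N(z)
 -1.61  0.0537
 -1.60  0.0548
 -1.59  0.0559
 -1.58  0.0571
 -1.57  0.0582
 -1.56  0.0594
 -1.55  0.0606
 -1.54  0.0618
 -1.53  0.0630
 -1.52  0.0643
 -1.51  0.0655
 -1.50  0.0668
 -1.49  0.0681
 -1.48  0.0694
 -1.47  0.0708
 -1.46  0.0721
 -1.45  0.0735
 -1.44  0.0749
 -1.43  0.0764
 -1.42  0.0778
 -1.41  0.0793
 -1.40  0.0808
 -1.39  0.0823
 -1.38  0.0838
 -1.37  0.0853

0.0668

T = 1.25;  σ√T = 0.2124
ln(S/K) + (r + σ²/2)T = ln(350/500) + (0.048 + 0.19²/2)·1.25 = -0.3567 + 0.0826 = -0.2741
d₁ = -0.2741 / 0.2124 = -1.2904 which rounds to -1.29
d₂ = d₁ − σ√T = -1.2904 − 0.2124 = -1.5028 which rounds to -1.50
Risk-neutral Pr[S_T > K] = N(d₂) = N(-1.50) = 0.0668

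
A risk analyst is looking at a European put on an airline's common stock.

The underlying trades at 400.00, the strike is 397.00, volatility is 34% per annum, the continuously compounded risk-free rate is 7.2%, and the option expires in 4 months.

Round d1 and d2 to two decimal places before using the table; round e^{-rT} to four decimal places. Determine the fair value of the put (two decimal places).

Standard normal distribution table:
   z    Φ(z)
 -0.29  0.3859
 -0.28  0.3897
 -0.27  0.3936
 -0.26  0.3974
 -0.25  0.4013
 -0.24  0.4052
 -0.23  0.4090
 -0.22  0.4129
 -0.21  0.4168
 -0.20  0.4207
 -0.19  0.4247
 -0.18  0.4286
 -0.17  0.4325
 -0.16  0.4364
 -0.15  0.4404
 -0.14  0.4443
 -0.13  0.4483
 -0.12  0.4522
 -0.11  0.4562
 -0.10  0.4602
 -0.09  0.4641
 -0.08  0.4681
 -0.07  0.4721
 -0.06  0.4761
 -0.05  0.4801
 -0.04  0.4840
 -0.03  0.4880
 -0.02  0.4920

σ√T = 0.34·√0.3333 = 0.1963
ln(S/K) + (r + σ²/2)T = ln(400/397) + (0.072 + 0.34²/2)·0.3333 = 0.0075 + 0.0433 = 0.0508
d₁ = 0.0508 / 0.1963 = 0.2588 ⇒ 0.26
d₂ = d₁ − σ√T = 0.2588 − 0.1963 = 0.0625 ⇒ 0.06
e^(−rT) = e^(−0.072·0.3333) = 0.9763
P = 397·0.9763·N(-0.06) − 400·N(-0.26) = 397·0.9763·0.4761 − 400·0.3974 = 184.5321 − 158.9600 = 25.5721

25.57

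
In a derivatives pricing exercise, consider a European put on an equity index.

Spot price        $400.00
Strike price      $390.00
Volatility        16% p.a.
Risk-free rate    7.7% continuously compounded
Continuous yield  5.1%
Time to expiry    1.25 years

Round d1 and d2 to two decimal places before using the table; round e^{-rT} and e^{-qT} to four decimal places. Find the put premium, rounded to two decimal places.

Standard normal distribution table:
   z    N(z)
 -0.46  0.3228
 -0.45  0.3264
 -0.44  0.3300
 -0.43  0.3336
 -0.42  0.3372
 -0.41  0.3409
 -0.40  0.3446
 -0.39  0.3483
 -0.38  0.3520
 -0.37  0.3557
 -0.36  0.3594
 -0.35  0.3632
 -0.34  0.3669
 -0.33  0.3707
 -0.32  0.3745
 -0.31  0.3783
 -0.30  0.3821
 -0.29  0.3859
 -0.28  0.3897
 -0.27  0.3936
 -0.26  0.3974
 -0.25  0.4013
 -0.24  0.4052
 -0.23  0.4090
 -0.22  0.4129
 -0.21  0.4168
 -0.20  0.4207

T = 1.25;  σ√T = 0.1789
d₁ = [ln(400/390) + (0.077 − 0.051 + ½·0.16²)·1.25] / (σ√T) = (0.0253 + 0.0485) / 0.1789 = 0.4127 which rounds to 0.41
d₂ = 0.4127 − 0.1789 = 0.2338 which rounds to 0.23
exp(−qT) = exp(−0.051·1.25) = 0.9382;  exp(−rT) = exp(−0.077·1.25) = 0.9082
N(−d₂) = N(-0.23) = 0.4090;  N(−d₁) = N(-0.41) = 0.3409
P = 390·0.9082·0.4090 − 400·0.9382·0.3409 = 144.8670 − 127.9330 = 16.9340

$16.93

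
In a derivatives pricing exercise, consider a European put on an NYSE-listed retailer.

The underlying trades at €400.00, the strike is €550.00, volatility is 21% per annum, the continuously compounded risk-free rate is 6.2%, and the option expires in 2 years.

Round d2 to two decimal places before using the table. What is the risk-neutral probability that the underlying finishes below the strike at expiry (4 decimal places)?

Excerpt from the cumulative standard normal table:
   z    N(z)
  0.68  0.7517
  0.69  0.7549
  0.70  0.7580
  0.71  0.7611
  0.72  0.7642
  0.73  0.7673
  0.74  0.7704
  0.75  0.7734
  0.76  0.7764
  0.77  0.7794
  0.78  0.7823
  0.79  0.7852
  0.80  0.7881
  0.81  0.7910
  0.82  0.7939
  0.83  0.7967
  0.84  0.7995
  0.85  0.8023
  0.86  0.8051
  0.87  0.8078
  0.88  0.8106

0.7881

T = 2;  σ√T = 0.2970
d₁ = [ln(400/550) + (0.062 + 0.21²/2)·2] / 0.2970 = [-0.3185 + 0.1681] / 0.2970 = -0.5063 → -0.51
d₂ = d₁ − σ√T = -0.5063 − 0.2970 = -0.8033 → -0.80
Risk-neutral Pr[S_T < K] = N(−d₂) = N(0.80) = 0.7881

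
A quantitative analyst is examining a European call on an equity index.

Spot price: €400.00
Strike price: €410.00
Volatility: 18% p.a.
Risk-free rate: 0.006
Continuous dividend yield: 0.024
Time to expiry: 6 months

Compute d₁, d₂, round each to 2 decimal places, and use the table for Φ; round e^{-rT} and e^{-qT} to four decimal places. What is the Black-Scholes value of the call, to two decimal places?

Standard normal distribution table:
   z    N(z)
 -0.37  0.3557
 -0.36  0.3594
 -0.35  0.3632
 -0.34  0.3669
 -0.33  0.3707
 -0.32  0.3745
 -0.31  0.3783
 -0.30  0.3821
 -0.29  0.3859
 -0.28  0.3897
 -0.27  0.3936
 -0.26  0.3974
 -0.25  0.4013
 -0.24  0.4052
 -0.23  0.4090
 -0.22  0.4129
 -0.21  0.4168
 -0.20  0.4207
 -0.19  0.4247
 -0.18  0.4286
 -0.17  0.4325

€14.75

T = 0.5;  σ√T = 0.1273
d₁ = [ln(400/410) + (0.006 − 0.024 + 0.18²/2)·0.5] / 0.1273 = [-0.0247 − 0.0009] / 0.1273 = -0.2011 which rounds to -0.20
d₂ = d₁ − σ√T = -0.2011 − 0.1273 = -0.3284 which rounds to -0.33
e^(−qT) = e^(−0.024·0.5) = 0.9881;  e^(−rT) = e^(−0.006·0.5) = 0.9970
N(d₁) = N(-0.20) = 0.4207;  N(d₂) = N(-0.33) = 0.3707
C = 400·0.9881·0.4207 − 410·0.9970·0.3707 = 166.2775 − 151.5310 = 14.7464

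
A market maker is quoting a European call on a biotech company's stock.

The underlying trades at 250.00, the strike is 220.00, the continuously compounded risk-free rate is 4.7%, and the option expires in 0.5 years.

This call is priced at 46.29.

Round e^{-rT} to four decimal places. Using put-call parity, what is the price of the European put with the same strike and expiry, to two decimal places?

exp(−rT) = exp(−0.047·0.5) = 0.9768
Put-call parity: C − P = S − K·e^(−rT) = 250 − 220·0.9768 = 250 − 214.8960 = 35.1040
P = C − (C − P) = 46.29 − (35.1040) = 11.1860

11.19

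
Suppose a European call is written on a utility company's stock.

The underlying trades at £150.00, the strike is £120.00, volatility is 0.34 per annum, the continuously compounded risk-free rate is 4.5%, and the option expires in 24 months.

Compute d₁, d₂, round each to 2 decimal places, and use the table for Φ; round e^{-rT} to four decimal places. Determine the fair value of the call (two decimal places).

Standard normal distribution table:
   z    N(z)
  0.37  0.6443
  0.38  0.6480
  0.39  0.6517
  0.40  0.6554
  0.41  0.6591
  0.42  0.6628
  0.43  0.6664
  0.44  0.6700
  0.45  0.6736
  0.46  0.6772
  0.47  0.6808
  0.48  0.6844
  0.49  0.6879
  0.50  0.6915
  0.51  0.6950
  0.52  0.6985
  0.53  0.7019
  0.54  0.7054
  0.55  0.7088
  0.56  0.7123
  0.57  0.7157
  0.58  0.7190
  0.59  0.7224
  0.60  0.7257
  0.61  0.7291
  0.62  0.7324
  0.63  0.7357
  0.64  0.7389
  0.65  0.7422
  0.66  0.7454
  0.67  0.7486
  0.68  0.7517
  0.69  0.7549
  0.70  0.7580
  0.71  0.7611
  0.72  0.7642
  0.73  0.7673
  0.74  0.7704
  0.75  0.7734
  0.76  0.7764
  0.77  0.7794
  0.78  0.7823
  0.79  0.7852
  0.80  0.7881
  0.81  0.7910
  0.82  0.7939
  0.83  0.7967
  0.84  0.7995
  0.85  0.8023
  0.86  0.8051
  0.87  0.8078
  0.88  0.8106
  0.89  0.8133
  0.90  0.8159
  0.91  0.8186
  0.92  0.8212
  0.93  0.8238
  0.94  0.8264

£49.71

T = 2;  σ√T = 0.4808
ln(S/K) + (r + σ²/2)T = ln(150/120) + (0.045 + 0.34²/2)·2 = 0.2231 + 0.2056 = 0.4287
d₁ = 0.4287 / 0.4808 = 0.8917 ⇒ 0.89
d₂ = d₁ − σ√T = 0.8917 − 0.4808 = 0.4108 ⇒ 0.41
e^(−rT) = e^(−0.045·2) = 0.9139
N(d₁) = N(0.89) = 0.8133;  N(d₂) = N(0.41) = 0.6591
C = 150·0.8133 − 120·0.9139·0.6591 = 121.9950 − 72.2822 = 49.7128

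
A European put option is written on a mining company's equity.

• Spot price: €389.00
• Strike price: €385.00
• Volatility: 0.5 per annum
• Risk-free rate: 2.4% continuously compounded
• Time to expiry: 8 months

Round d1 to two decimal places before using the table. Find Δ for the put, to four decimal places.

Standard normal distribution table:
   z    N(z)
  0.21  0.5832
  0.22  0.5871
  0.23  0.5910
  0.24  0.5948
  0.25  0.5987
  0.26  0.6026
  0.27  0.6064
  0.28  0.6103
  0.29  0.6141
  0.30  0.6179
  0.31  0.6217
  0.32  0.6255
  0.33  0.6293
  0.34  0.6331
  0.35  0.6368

-0.3936

σ√T = 0.5 × 0.8165 = 0.4082
ln(S/K) + (r + σ²/2)T = ln(389/385) + (0.024 + 0.5²/2)·0.6667 = 0.0103 + 0.0993 = 0.1097
d₁ = 0.1097 / 0.4082 = 0.2686 ⇒ 0.27
N(d₁) = N(0.27) = 0.6064
Δ_put = N(d₁) − 1 = 0.6064 − 1 = -0.3936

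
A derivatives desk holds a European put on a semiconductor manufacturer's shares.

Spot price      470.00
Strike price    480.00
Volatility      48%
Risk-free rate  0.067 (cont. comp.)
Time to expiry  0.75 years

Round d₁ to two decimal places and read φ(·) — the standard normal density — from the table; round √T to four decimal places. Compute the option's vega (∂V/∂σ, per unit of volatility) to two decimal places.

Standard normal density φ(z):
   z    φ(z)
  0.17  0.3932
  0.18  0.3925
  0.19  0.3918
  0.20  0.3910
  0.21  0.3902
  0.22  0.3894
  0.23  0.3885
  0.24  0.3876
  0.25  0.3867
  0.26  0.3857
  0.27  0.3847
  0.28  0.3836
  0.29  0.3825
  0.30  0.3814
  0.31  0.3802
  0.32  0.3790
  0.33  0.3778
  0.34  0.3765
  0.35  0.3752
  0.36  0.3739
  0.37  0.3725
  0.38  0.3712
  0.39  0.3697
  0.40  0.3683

156.13

T = 0.75;  σ√T = 0.4157
d₁ = [ln(470/480) + (0.067 + 0.48²/2)·0.75] / 0.4157 = [-0.0211 + 0.1366] / 0.4157 = 0.2781 → 0.28
√T = √0.75 = 0.8660
φ(d₁) = φ(0.28) = 0.3836
vega = S·φ(d₁)·√T = 470·0.3836·0.8660 = 156.1329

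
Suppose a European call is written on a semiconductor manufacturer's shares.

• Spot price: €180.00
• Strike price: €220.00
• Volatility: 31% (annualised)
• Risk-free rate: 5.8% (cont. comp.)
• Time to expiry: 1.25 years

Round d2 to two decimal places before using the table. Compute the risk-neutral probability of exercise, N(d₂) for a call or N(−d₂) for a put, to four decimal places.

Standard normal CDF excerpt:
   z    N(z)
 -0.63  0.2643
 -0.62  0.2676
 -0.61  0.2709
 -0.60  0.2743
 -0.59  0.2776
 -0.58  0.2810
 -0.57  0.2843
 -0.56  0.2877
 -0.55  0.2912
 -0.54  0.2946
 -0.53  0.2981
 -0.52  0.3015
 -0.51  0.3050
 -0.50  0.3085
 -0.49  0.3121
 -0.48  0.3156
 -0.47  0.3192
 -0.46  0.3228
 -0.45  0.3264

T = 1.25;  σ√T = 0.3466
d₁ = [ln(180/220) + (0.058 + 0.31²/2)·1.25] / 0.3466 = [-0.2007 + 0.1326] / 0.3466 = -0.1965 → -0.20
d₂ = d₁ − σ√T = -0.1965 − 0.3466 = -0.5431 → -0.54
Risk-neutral Pr[S_T > K] = N(d₂) = N(-0.54) = 0.2946

0.2946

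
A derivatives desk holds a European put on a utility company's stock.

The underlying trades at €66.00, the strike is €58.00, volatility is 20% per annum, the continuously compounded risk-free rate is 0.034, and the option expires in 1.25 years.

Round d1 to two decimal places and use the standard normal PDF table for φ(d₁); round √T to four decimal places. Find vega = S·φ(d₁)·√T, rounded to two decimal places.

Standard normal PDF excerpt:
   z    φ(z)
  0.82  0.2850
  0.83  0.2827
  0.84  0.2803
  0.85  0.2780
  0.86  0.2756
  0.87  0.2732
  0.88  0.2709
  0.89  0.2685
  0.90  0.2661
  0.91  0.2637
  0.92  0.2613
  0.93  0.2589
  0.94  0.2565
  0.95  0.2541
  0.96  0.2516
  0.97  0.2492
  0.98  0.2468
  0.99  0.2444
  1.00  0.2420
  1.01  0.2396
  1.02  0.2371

σ√T = 0.2 × 1.1180 = 0.2236
ln(S/K) + (r + σ²/2)T = ln(66/58) + (0.034 + 0.2²/2)·1.25 = 0.1292 + 0.0675 = 0.1967
d₁ = 0.1967 / 0.2236 = 0.8797 ⇒ 0.88
√T = √1.25 = 1.1180
φ(d₁) = φ(0.88) = 0.2709
vega = S·φ(d₁)·√T = 66·0.2709·1.1180 = 19.9892

19.99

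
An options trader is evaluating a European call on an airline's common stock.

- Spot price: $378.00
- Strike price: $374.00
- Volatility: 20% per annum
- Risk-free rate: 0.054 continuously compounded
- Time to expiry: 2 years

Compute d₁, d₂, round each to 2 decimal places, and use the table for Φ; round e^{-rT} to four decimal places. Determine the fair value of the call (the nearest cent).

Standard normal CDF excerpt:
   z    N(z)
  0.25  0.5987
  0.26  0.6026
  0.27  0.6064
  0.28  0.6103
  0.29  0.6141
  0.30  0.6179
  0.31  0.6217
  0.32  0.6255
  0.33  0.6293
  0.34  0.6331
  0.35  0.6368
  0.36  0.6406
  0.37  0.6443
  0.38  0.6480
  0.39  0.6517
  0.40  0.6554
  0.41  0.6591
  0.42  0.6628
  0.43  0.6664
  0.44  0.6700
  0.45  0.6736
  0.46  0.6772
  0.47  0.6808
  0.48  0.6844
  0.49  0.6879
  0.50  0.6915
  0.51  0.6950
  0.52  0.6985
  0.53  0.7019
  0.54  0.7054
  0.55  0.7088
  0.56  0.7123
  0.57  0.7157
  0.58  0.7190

$64.37

σ√T = 0.2·√2 = 0.2828
d₁ = [ln(378/374) + (0.054 + 0.2²/2)·2] / 0.2828 = [0.0106 + 0.1480] / 0.2828 = 0.5609 ⇒ 0.56
d₂ = d₁ − σ√T = 0.5609 − 0.2828 = 0.2780 ⇒ 0.28
e^(−rT) = e^(−0.054·2) = 0.8976
N(d₁) = N(0.56) = 0.7123;  N(d₂) = N(0.28) = 0.6103
C = 378·0.7123 − 374·0.8976·0.6103 = 269.2494 − 204.8792 = 64.3702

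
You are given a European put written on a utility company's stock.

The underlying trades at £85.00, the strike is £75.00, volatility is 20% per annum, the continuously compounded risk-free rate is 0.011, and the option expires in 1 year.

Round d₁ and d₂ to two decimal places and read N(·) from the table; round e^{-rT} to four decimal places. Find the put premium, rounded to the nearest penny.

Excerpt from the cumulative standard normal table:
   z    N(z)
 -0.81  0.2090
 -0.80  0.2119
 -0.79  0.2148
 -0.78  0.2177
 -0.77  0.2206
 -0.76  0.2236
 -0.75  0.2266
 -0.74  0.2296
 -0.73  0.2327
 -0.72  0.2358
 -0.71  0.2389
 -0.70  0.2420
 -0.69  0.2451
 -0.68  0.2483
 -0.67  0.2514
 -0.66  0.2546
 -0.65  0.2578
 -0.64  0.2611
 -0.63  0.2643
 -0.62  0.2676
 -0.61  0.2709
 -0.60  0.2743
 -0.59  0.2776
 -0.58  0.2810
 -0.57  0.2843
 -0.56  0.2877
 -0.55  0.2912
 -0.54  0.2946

σ√T = 0.2 × 1.0000 = 0.2000
d₁ = [ln(85/75) + (0.011 + 0.2²/2)·1] / 0.2000 = [0.1252 + 0.0310] / 0.2000 = 0.7808 ⇒ 0.78
d₂ = d₁ − σ√T = 0.7808 − 0.2000 = 0.5808 ⇒ 0.58
exp(−rT) = exp(−0.011·1) = 0.9891
P = 75·0.9891·N(-0.58) − 85·N(-0.78) = 75·0.9891·0.2810 − 85·0.2177 = 20.8453 − 18.5045 = 2.3408

£2.34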